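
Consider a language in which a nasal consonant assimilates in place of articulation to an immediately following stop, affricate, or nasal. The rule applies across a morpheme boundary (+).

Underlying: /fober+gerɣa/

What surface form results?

no segment meets the rule's conditions; no change.

[fober+gerɣa]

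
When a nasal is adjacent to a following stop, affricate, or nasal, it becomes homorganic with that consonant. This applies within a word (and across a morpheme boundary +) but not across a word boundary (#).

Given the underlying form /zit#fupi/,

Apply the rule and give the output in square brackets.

no segment meets the rule's conditions; no change.

[zit#fupi]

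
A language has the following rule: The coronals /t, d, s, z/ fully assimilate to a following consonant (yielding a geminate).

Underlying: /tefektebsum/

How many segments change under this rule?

0

No segment meets the rule's conditions.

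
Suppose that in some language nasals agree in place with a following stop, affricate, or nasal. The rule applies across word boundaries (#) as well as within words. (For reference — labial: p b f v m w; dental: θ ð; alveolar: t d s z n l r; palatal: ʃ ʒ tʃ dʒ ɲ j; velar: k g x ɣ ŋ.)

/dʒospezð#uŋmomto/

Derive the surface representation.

[dʒospezð#ummonto]

/ŋ/ before /m/ (labial) → [m]
/m/ before /t/ (alveolar) → [n]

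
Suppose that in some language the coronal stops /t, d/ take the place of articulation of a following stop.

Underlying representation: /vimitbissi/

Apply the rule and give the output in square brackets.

/t/ before /b/ (labial) → [p]

[vimipbissi]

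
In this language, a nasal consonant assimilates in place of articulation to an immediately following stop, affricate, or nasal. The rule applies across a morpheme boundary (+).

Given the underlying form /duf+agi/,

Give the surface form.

no segment meets the rule's conditions; no change.

[duf+agi]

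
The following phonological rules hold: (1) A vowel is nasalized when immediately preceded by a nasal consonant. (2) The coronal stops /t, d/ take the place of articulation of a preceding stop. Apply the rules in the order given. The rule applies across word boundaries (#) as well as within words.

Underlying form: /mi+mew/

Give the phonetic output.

Rule 1: /i/ after nasal /m/ → [ĩ]
Rule 1: /e/ after nasal /m/ → [ẽ]
After rule 1: mĩ+mẽw
Rule 2: no segment meets the rule's conditions; no change.

[mĩ+mẽw]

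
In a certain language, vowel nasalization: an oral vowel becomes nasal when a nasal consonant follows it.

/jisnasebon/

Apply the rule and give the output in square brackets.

[jisnasebõn]

/o/ before nasal /n/ → [õ]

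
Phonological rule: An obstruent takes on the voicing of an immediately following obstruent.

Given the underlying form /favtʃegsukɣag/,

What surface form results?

/v/ before /tʃ/ (voiceless) → [f]
/g/ before /s/ (voiceless) → [k]
/k/ before /ɣ/ (voiced) → [g]

[faftʃeksugɣag]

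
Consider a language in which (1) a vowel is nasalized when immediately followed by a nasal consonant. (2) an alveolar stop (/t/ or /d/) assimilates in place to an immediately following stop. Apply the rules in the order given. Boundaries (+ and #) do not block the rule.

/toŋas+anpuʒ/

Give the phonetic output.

[tõŋas+ãnpuʒ]

Rule 1: /o/ before nasal /ŋ/ → [õ]
Rule 1: /a/ before nasal /n/ → [ã]
After rule 1: tõŋas+ãnpuʒ
Rule 2: no segment meets the rule's conditions; no change.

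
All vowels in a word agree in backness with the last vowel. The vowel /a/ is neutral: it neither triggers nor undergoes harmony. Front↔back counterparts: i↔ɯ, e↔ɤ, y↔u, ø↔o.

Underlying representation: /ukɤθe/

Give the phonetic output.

/u/ harmonizes with /e/ ([-back]) → [y]
/ɤ/ harmonizes with /e/ ([-back]) → [e]

[ykeθe]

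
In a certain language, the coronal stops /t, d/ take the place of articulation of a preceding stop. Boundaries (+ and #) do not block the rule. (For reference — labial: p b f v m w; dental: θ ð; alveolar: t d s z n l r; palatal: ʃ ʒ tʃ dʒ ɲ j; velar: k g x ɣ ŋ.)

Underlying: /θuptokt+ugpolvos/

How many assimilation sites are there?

/t/ after /p/ (labial) → [p]
/t/ after /k/ (velar) → [k]
2 segments change.

2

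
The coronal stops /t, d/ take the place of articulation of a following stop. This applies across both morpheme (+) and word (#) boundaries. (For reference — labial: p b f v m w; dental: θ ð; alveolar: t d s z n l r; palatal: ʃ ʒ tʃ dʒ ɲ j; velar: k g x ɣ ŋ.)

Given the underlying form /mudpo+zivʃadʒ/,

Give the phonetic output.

/d/ before /p/ (labial) → [b]

[mubpo+zivʃadʒ]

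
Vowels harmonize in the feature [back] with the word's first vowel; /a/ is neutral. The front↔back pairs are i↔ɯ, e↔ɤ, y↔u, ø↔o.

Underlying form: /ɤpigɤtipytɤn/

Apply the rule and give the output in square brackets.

[ɤpɯgɤtɯputɤn]

/i/ harmonizes with /ɤ/ ([+back]) → [ɯ]
/i/ harmonizes with /ɤ/ ([+back]) → [ɯ]
/y/ harmonizes with /ɤ/ ([+back]) → [u]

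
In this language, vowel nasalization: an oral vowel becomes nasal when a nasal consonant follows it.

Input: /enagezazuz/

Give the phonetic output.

[ẽnagezazuz]

/e/ before nasal /n/ → [ẽ]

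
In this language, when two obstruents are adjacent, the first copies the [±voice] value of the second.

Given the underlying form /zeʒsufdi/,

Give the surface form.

[zeʃsuvdi]

/ʒ/ before /s/ (voiceless) → [ʃ]
/f/ before /d/ (voiced) → [v]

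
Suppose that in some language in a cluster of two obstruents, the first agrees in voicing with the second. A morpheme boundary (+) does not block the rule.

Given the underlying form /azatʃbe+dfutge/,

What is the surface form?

/tʃ/ before /b/ (voiced) → [dʒ]
/d/ before /f/ (voiceless) → [t]
/t/ before /g/ (voiced) → [d]

[azadʒbe+tfudge]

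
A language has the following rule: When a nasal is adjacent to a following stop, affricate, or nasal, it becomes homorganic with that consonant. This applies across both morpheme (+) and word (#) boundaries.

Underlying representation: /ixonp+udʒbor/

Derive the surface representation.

/n/ before /p/ (labial) → [m]

[ixomp+udʒbor]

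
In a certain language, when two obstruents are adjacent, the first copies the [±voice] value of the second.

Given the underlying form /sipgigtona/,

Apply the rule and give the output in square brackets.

/p/ before /g/ (voiced) → [b]
/g/ before /t/ (voiceless) → [k]

[sibgiktona]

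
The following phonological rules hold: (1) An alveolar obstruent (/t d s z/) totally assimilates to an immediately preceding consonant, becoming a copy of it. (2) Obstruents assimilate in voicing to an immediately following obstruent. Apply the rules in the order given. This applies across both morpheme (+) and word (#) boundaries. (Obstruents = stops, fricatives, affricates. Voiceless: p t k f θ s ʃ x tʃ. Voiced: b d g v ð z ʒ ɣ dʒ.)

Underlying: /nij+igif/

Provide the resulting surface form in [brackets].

[nij+igif]

Rule 1: no segment meets the rule's conditions; no change.
After rule 1: nij+igif
Rule 2: no segment meets the rule's conditions; no change.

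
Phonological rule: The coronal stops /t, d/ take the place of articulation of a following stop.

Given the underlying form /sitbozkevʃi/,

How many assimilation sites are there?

/t/ before /b/ (labial) → [p]
1 segment changes.

1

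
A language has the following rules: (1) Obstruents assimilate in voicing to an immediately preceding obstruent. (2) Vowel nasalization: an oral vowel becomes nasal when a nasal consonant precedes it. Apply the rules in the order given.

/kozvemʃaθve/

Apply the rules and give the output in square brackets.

Rule 1: /v/ after /θ/ (voiceless) → [f]
After rule 1: kozvemʃaθfe
Rule 2: no segment meets the rule's conditions; no change.

[kozvemʃaθfe]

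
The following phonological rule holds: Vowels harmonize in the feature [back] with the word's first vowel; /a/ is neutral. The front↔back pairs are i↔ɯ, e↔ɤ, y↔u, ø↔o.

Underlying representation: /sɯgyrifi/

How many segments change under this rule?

/y/ harmonizes with /ɯ/ ([+back]) → [u]
/i/ harmonizes with /ɯ/ ([+back]) → [ɯ]
/i/ harmonizes with /ɯ/ ([+back]) → [ɯ]
3 segments change.

3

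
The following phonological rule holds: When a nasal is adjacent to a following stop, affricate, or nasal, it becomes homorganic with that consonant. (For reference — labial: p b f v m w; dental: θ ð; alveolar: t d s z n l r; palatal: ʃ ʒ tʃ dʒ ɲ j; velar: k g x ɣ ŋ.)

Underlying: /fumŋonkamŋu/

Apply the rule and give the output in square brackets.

/m/ before /ŋ/ (velar) → [ŋ]
/n/ before /k/ (velar) → [ŋ]
/m/ before /ŋ/ (velar) → [ŋ]

[fuŋŋoŋkaŋŋu]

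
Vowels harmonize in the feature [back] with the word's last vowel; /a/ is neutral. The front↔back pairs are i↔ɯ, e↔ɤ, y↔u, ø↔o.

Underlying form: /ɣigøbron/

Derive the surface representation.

/i/ harmonizes with /o/ ([+back]) → [ɯ]
/ø/ harmonizes with /o/ ([+back]) → [o]

[ɣɯgobron]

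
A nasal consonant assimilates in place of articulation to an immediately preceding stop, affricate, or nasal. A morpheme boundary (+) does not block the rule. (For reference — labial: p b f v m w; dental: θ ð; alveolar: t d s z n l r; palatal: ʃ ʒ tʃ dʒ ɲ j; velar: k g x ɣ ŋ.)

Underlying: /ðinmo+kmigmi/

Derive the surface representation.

[ðinno+kŋigŋi]

/m/ after /n/ (alveolar) → [n]
/m/ after /k/ (velar) → [ŋ]
/m/ after /g/ (velar) → [ŋ]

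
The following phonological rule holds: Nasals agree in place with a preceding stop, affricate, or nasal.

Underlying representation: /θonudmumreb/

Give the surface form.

[θonudnumreb]

/m/ after /d/ (alveolar) → [n]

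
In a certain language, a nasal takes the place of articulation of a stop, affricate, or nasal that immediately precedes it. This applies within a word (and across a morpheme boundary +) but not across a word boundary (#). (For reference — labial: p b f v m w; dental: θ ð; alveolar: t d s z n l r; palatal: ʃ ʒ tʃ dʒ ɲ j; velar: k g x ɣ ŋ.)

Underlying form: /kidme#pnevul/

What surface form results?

[kidne#pmevul]

/m/ after /d/ (alveolar) → [n]
/n/ after /p/ (labial) → [m]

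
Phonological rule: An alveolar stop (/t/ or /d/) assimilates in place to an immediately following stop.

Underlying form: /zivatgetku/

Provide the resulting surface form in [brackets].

[zivakgekku]

/t/ before /g/ (velar) → [k]
/t/ before /k/ (velar) → [k]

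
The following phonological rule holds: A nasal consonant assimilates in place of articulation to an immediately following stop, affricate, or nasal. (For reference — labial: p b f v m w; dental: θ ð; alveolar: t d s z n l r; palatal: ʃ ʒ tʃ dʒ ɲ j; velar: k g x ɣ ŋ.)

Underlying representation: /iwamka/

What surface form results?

/m/ before /k/ (velar) → [ŋ]

[iwaŋka]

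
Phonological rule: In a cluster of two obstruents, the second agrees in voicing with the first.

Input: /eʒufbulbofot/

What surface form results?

/b/ after /f/ (voiceless) → [p]

[eʒufpulbofot]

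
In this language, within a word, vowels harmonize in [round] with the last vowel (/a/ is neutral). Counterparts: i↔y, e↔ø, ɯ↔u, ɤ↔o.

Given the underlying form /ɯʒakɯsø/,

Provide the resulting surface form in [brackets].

/ɯ/ harmonizes with /ø/ ([+round]) → [u]
/ɯ/ harmonizes with /ø/ ([+round]) → [u]

[uʒakusø]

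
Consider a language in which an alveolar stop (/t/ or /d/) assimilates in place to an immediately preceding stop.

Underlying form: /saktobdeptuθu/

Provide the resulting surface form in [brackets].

/t/ after /k/ (velar) → [k]
/d/ after /b/ (labial) → [b]
/t/ after /p/ (labial) → [p]

[sakkobbeppuθu]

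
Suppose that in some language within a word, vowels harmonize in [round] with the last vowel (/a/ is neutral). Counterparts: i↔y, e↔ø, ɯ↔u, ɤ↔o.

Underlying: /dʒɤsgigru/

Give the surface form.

[dʒosgygru]

/ɤ/ harmonizes with /u/ ([+round]) → [o]
/i/ harmonizes with /u/ ([+round]) → [y]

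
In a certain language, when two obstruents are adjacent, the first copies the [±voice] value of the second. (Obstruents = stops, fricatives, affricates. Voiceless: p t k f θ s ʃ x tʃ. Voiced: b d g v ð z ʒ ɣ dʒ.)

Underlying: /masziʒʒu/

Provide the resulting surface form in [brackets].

/s/ before /z/ (voiced) → [z]

[mazziʒʒu]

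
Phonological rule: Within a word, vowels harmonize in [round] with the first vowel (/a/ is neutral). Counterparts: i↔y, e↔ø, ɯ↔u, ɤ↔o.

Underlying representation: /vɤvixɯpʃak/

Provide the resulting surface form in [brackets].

no segment meets the rule's conditions; no change.

[vɤvixɯpʃak]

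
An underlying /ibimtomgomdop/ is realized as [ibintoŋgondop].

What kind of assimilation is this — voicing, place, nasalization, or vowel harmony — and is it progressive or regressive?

/m/→[n] /m/→[ŋ] /m/→[n].
Each target copies a feature from the following segment, so the direction is regressive.

place assimilation, regressive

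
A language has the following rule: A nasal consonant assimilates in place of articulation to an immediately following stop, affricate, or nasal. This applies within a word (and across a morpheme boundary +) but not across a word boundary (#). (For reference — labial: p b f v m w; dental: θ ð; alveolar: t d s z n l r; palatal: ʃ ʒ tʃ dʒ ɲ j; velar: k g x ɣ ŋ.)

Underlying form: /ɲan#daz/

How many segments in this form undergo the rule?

No segment meets the rule's conditions.

0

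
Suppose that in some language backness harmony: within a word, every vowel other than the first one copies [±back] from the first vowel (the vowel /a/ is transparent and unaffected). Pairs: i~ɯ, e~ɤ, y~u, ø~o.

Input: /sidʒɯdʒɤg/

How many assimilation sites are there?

2

/ɯ/ harmonizes with /i/ ([-back]) → [i]
/ɤ/ harmonizes with /i/ ([-back]) → [e]
2 segments change.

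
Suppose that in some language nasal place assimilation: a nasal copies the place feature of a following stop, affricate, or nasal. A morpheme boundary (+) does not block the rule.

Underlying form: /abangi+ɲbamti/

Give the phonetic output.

[abaŋgi+mbanti]

/n/ before /g/ (velar) → [ŋ]
/ɲ/ before /b/ (labial) → [m]
/m/ before /t/ (alveolar) → [n]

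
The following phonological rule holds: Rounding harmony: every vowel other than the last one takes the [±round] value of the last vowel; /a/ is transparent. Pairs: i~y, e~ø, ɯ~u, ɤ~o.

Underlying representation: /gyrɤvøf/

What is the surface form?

/ɤ/ harmonizes with /ø/ ([+round]) → [o]

[gyrovøf]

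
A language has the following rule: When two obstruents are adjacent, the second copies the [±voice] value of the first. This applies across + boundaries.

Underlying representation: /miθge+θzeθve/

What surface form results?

/g/ after /θ/ (voiceless) → [k]
/z/ after /θ/ (voiceless) → [s]
/v/ after /θ/ (voiceless) → [f]

[miθke+θseθfe]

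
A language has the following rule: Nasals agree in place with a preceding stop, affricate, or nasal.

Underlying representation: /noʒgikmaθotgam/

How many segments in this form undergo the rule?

/m/ after /k/ (velar) → [ŋ]
1 segment changes.

1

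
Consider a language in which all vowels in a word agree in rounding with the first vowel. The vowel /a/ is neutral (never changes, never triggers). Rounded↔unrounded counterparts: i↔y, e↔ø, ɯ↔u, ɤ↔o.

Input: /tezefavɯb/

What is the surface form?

no segment meets the rule's conditions; no change.

[tezefavɯb]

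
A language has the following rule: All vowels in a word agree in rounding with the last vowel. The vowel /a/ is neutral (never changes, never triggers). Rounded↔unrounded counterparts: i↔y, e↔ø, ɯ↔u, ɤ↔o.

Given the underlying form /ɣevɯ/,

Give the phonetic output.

[ɣevɯ]

no segment meets the rule's conditions; no change.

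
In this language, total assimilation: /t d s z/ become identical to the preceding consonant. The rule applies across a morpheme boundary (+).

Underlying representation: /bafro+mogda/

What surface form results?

[bafro+mogga]

/d/ after /g/ → [g] (total assimilation)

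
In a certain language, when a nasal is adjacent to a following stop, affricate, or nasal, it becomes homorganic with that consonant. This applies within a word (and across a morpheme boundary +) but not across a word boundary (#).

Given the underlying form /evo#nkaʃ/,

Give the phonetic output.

/n/ before /k/ (velar) → [ŋ]

[evo#ŋkaʃ]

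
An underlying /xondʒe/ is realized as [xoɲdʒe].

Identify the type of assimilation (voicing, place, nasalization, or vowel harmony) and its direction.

/n/→[ɲ].
Each target copies a feature from the following segment, so the direction is regressive.

place assimilation, regressive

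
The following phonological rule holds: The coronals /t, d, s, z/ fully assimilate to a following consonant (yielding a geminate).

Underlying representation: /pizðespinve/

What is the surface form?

[piððeppinve]

/z/ before /ð/ → [ð] (total assimilation)
/s/ before /p/ → [p] (total assimilation)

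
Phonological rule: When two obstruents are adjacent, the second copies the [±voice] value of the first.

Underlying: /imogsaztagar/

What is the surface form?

/s/ after /g/ (voiced) → [z]
/t/ after /z/ (voiced) → [d]

[imogzazdagar]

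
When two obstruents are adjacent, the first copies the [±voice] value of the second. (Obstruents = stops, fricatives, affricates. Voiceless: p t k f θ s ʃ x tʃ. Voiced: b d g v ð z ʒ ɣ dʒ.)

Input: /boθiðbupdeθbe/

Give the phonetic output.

[boθiðbubdeðbe]

/p/ before /d/ (voiced) → [b]
/θ/ before /b/ (voiced) → [ð]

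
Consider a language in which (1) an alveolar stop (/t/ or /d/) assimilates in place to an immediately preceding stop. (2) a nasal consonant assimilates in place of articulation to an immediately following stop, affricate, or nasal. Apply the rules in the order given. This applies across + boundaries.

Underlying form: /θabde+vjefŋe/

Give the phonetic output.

[θabbe+vjefŋe]

Rule 1: /d/ after /b/ (labial) → [b]
After rule 1: θabbe+vjefŋe
Rule 2: no segment meets the rule's conditions; no change.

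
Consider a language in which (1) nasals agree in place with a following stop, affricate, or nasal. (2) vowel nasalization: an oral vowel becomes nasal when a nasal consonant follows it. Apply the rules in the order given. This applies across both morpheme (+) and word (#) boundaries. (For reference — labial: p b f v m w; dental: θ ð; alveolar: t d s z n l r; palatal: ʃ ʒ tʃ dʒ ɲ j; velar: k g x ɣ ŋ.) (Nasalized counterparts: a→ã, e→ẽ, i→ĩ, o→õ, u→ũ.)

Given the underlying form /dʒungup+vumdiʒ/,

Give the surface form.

[dʒũŋgup+vũndiʒ]

Rule 1: /n/ before /g/ (velar) → [ŋ]
Rule 1: /m/ before /d/ (alveolar) → [n]
After rule 1: dʒuŋgup+vundiʒ
Rule 2: /u/ before nasal /ŋ/ → [ũ]
Rule 2: /u/ before nasal /n/ → [ũ]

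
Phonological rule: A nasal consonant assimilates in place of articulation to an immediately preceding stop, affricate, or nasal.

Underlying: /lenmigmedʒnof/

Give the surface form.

/m/ after /n/ (alveolar) → [n]
/m/ after /g/ (velar) → [ŋ]
/n/ after /dʒ/ (palatal) → [ɲ]

[lennigŋedʒɲof]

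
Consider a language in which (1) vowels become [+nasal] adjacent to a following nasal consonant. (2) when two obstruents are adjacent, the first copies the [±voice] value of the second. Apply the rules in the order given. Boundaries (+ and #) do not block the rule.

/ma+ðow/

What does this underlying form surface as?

[ma+ðow]

Rule 1: no segment meets the rule's conditions; no change.
After rule 1: ma+ðow
Rule 2: no segment meets the rule's conditions; no change.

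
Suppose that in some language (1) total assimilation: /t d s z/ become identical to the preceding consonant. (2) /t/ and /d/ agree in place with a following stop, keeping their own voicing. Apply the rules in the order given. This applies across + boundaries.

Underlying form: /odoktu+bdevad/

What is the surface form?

Rule 1: /t/ after /k/ → [k] (total assimilation)
Rule 1: /d/ after /b/ → [b] (total assimilation)
After rule 1: odokku+bbevad
Rule 2: no segment meets the rule's conditions; no change.

[odokku+bbevad]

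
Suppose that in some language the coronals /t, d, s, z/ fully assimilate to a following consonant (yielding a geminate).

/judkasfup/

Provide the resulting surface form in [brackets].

/d/ before /k/ → [k] (total assimilation)
/s/ before /f/ → [f] (total assimilation)

[jukkaffup]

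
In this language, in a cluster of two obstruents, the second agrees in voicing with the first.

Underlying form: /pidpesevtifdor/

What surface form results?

[pidbesevdiftor]

/p/ after /d/ (voiced) → [b]
/t/ after /v/ (voiced) → [d]
/d/ after /f/ (voiceless) → [t]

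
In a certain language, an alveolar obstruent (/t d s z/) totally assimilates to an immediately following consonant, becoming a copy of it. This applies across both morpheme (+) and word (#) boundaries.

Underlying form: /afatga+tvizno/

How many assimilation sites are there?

/t/ before /g/ → [g] (total assimilation)
/t/ before /v/ → [v] (total assimilation)
/z/ before /n/ → [n] (total assimilation)
3 segments change.

3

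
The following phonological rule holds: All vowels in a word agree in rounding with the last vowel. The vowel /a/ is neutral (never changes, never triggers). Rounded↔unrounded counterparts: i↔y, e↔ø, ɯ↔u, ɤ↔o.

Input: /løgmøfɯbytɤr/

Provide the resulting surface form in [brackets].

/ø/ harmonizes with /ɤ/ ([-round]) → [e]
/ø/ harmonizes with /ɤ/ ([-round]) → [e]
/y/ harmonizes with /ɤ/ ([-round]) → [i]

[legmefɯbitɤr]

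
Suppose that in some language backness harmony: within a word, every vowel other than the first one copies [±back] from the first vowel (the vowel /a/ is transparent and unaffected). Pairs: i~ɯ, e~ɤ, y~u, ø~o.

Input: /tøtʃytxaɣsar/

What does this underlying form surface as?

[tøtʃytxaɣsar]

no segment meets the rule's conditions; no change.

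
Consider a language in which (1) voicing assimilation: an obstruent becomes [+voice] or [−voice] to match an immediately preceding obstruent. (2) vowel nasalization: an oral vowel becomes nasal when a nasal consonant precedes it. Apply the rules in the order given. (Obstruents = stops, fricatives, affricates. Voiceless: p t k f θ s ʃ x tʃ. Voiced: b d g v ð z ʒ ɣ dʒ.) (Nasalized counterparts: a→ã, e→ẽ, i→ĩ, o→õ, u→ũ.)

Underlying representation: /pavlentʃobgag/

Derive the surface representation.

[pavlentʃobgag]

Rule 1: no segment meets the rule's conditions; no change.
After rule 1: pavlentʃobgag
Rule 2: no segment meets the rule's conditions; no change.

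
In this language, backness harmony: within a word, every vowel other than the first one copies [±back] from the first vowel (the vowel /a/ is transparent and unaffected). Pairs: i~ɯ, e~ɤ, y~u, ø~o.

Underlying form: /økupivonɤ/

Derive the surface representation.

/u/ harmonizes with /ø/ ([-back]) → [y]
/o/ harmonizes with /ø/ ([-back]) → [ø]
/ɤ/ harmonizes with /ø/ ([-back]) → [e]

[økypivøne]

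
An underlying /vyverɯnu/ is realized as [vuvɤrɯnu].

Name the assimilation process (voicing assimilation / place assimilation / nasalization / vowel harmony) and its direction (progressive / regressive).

vowel harmony, regressive

/y/→[u] /e/→[ɤ].
Vowels agree with the last vowel, so the harmony is regressive.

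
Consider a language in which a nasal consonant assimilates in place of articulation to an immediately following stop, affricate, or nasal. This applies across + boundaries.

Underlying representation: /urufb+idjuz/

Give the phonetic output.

no segment meets the rule's conditions; no change.

[urufb+idjuz]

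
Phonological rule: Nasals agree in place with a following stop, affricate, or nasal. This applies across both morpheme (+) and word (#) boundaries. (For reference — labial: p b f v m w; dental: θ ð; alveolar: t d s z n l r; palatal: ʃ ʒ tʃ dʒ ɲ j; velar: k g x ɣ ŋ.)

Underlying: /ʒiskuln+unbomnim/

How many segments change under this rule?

/n/ before /b/ (labial) → [m]
/m/ before /n/ (alveolar) → [n]
2 segments change.

2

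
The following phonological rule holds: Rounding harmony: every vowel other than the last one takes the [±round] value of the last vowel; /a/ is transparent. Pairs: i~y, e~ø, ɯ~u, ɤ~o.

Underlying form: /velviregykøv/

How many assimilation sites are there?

/e/ harmonizes with /ø/ ([+round]) → [ø]
/i/ harmonizes with /ø/ ([+round]) → [y]
/e/ harmonizes with /ø/ ([+round]) → [ø]
3 segments change.

3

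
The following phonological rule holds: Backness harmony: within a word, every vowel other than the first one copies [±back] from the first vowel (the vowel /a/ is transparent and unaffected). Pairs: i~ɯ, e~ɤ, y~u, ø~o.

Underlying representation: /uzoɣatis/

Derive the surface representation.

/i/ harmonizes with /u/ ([+back]) → [ɯ]

[uzoɣatɯs]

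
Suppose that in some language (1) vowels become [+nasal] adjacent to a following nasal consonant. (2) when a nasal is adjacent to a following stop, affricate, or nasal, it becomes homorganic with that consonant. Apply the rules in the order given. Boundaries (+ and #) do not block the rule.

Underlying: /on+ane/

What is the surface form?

[õn+ãne]

Rule 1: /o/ before nasal /n/ → [õ]
Rule 1: /a/ before nasal /n/ → [ã]
After rule 1: õn+ãne
Rule 2: no segment meets the rule's conditions; no change.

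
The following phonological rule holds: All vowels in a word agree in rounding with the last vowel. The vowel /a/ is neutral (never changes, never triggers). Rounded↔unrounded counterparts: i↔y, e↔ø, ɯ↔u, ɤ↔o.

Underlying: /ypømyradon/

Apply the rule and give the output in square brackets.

no segment meets the rule's conditions; no change.

[ypømyradon]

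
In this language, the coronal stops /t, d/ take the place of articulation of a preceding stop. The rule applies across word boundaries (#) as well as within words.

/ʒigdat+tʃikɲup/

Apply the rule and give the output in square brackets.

/d/ after /g/ (velar) → [g]

[ʒiggat+tʃikɲup]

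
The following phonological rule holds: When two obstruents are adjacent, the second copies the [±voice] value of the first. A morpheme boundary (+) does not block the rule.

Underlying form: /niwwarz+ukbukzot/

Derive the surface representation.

[niwwarz+ukpuksot]

/b/ after /k/ (voiceless) → [p]
/z/ after /k/ (voiceless) → [s]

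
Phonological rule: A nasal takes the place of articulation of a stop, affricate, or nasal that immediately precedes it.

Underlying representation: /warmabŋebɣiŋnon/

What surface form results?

/ŋ/ after /b/ (labial) → [m]
/n/ after /ŋ/ (velar) → [ŋ]

[warmabmebɣiŋŋon]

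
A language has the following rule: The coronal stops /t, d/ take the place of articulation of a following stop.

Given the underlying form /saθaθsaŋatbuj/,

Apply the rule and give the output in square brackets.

/t/ before /b/ (labial) → [p]

[saθaθsaŋapbuj]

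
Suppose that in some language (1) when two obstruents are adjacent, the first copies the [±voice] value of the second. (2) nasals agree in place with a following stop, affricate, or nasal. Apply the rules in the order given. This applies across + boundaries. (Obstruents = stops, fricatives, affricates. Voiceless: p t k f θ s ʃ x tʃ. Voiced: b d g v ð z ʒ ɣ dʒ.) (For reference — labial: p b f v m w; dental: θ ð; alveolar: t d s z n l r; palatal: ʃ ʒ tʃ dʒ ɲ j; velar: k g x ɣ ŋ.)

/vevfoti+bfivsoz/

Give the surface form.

[veffoti+pfifsoz]

Rule 1: /v/ before /f/ (voiceless) → [f]
Rule 1: /b/ before /f/ (voiceless) → [p]
Rule 1: /v/ before /s/ (voiceless) → [f]
After rule 1: veffoti+pfifsoz
Rule 2: no segment meets the rule's conditions; no change.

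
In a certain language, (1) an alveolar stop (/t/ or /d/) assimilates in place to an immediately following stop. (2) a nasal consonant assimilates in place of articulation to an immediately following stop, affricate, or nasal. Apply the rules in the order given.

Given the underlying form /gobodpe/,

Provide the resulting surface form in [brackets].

[gobobpe]

Rule 1: /d/ before /p/ (labial) → [b]
After rule 1: gobobpe
Rule 2: no segment meets the rule's conditions; no change.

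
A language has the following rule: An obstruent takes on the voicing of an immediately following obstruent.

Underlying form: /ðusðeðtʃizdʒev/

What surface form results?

/s/ before /ð/ (voiced) → [z]
/ð/ before /tʃ/ (voiceless) → [θ]

[ðuzðeθtʃizdʒev]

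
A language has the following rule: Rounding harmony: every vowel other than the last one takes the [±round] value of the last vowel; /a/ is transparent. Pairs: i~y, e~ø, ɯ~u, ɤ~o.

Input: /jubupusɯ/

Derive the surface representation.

[jɯbɯpɯsɯ]

/u/ harmonizes with /ɯ/ ([-round]) → [ɯ]
/u/ harmonizes with /ɯ/ ([-round]) → [ɯ]
/u/ harmonizes with /ɯ/ ([-round]) → [ɯ]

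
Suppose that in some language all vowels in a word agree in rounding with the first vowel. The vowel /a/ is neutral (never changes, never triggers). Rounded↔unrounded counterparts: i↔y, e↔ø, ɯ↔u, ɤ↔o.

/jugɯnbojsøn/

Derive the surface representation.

[jugunbojsøn]

/ɯ/ harmonizes with /u/ ([+round]) → [u]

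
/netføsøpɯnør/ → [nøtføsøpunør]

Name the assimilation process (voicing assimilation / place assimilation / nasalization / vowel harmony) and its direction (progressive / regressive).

/e/→[ø] /ɯ/→[u].
Vowels agree with the last vowel, so the harmony is regressive.

vowel harmony, regressive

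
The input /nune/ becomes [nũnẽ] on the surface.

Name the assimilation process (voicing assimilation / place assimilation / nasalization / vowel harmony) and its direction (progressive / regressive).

nasalization, progressive

/u/→[ũ] /e/→[ẽ].
Each target copies a feature from the preceding segment, so the direction is progressive.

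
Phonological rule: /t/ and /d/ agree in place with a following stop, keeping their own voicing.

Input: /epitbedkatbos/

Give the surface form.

[epipbegkapbos]

/t/ before /b/ (labial) → [p]
/d/ before /k/ (velar) → [g]
/t/ before /b/ (labial) → [p]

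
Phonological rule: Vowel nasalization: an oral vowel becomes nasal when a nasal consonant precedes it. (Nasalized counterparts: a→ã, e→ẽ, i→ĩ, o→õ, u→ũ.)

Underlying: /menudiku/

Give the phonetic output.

[mẽnũdiku]

/e/ after nasal /m/ → [ẽ]
/u/ after nasal /n/ → [ũ]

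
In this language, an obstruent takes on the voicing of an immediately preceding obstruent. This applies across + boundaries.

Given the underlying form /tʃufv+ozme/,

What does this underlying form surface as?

/v/ after /f/ (voiceless) → [f]

[tʃuff+ozme]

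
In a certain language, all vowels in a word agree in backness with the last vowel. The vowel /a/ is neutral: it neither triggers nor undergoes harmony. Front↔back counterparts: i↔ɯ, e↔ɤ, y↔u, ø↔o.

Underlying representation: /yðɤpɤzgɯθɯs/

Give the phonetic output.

[uðɤpɤzgɯθɯs]

/y/ harmonizes with /ɯ/ ([+back]) → [u]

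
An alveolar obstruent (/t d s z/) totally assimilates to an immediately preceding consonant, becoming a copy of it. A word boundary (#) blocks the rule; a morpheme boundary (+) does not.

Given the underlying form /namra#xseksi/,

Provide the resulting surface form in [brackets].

[namra#xxekki]

/s/ after /x/ → [x] (total assimilation)
/s/ after /k/ → [k] (total assimilation)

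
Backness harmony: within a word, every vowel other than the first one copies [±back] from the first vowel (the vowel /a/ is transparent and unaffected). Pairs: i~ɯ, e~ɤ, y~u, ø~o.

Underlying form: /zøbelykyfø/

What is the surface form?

[zøbelykyfø]

no segment meets the rule's conditions; no change.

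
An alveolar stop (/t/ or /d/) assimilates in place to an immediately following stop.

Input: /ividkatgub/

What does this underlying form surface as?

/d/ before /k/ (velar) → [g]
/t/ before /g/ (velar) → [k]

[ivigkakgub]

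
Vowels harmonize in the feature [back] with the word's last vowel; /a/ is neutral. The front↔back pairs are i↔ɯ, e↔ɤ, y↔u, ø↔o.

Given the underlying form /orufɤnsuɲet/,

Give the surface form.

[øryfensyɲet]

/o/ harmonizes with /e/ ([-back]) → [ø]
/u/ harmonizes with /e/ ([-back]) → [y]
/ɤ/ harmonizes with /e/ ([-back]) → [e]
/u/ harmonizes with /e/ ([-back]) → [y]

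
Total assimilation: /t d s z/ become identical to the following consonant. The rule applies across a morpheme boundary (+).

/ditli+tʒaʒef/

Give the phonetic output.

/t/ before /l/ → [l] (total assimilation)
/t/ before /ʒ/ → [ʒ] (total assimilation)

[dilli+ʒʒaʒef]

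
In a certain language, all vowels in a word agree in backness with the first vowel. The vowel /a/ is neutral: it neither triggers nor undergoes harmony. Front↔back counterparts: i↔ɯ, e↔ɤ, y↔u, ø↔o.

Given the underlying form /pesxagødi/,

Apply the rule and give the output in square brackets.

no segment meets the rule's conditions; no change.

[pesxagødi]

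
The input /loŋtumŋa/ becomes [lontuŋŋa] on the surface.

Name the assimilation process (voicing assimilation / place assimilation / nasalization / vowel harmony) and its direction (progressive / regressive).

/ŋ/→[n] /m/→[ŋ].
Each target copies a feature from the following segment, so the direction is regressive.

place assimilation, regressive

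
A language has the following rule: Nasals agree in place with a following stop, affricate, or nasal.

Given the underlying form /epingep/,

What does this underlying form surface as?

[epiŋgep]

/n/ before /g/ (velar) → [ŋ]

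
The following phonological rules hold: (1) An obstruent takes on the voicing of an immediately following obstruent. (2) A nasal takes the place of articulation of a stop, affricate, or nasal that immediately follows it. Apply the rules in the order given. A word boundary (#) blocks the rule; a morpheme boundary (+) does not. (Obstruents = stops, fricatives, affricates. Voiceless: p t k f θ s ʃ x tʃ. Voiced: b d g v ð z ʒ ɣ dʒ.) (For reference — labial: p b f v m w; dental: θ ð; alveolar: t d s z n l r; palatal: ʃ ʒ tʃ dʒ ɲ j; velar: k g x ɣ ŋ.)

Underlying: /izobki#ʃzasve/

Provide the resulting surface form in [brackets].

Rule 1: /b/ before /k/ (voiceless) → [p]
Rule 1: /ʃ/ before /z/ (voiced) → [ʒ]
Rule 1: /s/ before /v/ (voiced) → [z]
After rule 1: izopki#ʒzazve
Rule 2: no segment meets the rule's conditions; no change.

[izopki#ʒzazve]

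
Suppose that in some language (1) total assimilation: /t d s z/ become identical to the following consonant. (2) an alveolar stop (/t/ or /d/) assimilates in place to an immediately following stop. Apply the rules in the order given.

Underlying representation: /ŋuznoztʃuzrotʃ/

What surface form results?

Rule 1: /z/ before /n/ → [n] (total assimilation)
Rule 1: /z/ before /tʃ/ → [tʃ] (total assimilation)
Rule 1: /z/ before /r/ → [r] (total assimilation)
After rule 1: ŋunnotʃtʃurrotʃ
Rule 2: no segment meets the rule's conditions; no change.

[ŋunnotʃtʃurrotʃ]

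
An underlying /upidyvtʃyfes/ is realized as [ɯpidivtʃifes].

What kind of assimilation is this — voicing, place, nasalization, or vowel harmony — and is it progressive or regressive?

vowel harmony, regressive

/u/→[ɯ] /y/→[i] /y/→[i].
Vowels agree with the last vowel, so the harmony is regressive.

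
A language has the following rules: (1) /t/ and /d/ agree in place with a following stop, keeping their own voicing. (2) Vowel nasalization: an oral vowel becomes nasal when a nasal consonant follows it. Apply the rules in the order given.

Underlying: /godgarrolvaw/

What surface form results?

Rule 1: /d/ before /g/ (velar) → [g]
After rule 1: goggarrolvaw
Rule 2: no segment meets the rule's conditions; no change.

[goggarrolvaw]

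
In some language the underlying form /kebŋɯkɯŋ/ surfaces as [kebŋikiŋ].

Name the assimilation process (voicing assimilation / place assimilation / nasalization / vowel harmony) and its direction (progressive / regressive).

/ɯ/→[i] /ɯ/→[i].
Vowels agree with the first vowel, so the harmony is progressive.

vowel harmony, progressive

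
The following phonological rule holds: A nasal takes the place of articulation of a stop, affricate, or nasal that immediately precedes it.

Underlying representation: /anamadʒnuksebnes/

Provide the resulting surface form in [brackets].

/n/ after /dʒ/ (palatal) → [ɲ]
/n/ after /b/ (labial) → [m]

[anamadʒɲuksebmes]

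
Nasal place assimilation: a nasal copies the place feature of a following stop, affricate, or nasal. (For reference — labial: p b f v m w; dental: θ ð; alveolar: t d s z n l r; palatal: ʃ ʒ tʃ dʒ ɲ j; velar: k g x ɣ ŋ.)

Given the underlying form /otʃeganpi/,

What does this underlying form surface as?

[otʃegampi]

/n/ before /p/ (labial) → [m]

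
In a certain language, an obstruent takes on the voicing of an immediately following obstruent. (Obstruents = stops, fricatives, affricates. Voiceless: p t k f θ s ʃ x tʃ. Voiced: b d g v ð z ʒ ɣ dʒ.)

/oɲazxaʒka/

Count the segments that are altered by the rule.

2

/z/ before /x/ (voiceless) → [s]
/ʒ/ before /k/ (voiceless) → [ʃ]
2 segments change.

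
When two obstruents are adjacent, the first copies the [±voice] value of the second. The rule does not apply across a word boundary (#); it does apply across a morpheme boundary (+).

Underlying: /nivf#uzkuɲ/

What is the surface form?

[niff#uskuɲ]

/v/ before /f/ (voiceless) → [f]
/z/ before /k/ (voiceless) → [s]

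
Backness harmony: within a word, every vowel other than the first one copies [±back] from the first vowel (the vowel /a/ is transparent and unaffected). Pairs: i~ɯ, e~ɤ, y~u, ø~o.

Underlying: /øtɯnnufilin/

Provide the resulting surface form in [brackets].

/ɯ/ harmonizes with /ø/ ([-back]) → [i]
/u/ harmonizes with /ø/ ([-back]) → [y]

[øtinnyfilin]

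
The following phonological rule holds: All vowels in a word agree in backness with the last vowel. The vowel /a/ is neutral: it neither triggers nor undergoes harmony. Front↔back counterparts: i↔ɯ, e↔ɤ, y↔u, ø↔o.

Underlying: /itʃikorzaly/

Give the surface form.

/o/ harmonizes with /y/ ([-back]) → [ø]

[itʃikørzaly]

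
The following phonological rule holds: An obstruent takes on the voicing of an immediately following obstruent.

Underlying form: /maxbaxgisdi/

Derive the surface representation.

/x/ before /b/ (voiced) → [ɣ]
/x/ before /g/ (voiced) → [ɣ]
/s/ before /d/ (voiced) → [z]

[maɣbaɣgizdi]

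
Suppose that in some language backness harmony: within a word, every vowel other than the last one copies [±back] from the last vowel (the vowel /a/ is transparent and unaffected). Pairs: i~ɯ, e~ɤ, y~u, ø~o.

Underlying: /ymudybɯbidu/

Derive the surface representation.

/y/ harmonizes with /u/ ([+back]) → [u]
/y/ harmonizes with /u/ ([+back]) → [u]
/i/ harmonizes with /u/ ([+back]) → [ɯ]

[umudubɯbɯdu]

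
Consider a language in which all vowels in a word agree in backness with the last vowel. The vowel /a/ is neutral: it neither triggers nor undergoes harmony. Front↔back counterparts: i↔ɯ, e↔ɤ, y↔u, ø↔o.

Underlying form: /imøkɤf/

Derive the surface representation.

[ɯmokɤf]

/i/ harmonizes with /ɤ/ ([+back]) → [ɯ]
/ø/ harmonizes with /ɤ/ ([+back]) → [o]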